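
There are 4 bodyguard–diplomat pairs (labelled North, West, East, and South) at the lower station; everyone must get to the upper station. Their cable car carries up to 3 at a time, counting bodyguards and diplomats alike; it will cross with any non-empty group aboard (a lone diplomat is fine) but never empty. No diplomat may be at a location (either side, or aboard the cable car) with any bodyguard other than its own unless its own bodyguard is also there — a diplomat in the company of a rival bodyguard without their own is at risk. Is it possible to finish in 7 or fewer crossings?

No

Counting alone: each trip to the upper station takes at most 3 across and each return brings at least 1 back, so after t trips out (and t−1 returns) at most 3t − (t−1) of the 8 are across; that first reaches 8 at t = 4, so at least 7 crossings are needed.
The safety rule pushes this higher. Following every safe sequence of crossings, the most of the 8 that can be at the upper station as the cable car arrives there on crossing 7 is 7 — never all 8.
So the move cannot be finished within 7 crossings. (The shortest complete plan takes 9:)
1. bodyguard North and diplomat North cross → the upper station.
2. bodyguard North crosses ← the lower station.
3. bodyguard North, bodyguard West, and diplomat West cross → the upper station.
4. bodyguard North and diplomat North cross ← the lower station.
5. bodyguard East, bodyguard North, and bodyguard South cross → the upper station.
6. diplomat West crosses ← the lower station.
7. diplomat North and diplomat West cross → the upper station.
8. diplomat North crosses ← the lower station.
9. diplomat East, diplomat North, and diplomat South cross → the upper station.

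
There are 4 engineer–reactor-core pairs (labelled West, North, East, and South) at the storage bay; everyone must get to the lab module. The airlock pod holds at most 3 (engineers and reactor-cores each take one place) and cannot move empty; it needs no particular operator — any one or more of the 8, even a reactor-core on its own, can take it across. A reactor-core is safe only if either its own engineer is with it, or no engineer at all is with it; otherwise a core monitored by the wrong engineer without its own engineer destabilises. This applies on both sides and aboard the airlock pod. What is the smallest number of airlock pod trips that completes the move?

Counting alone: each trip to the lab module takes at most 3 across and each return brings at least 1 back, so after t trips out (and t−1 returns) at most 3t − (t−1) of the 8 are across; that first reaches 8 at t = 4, so at least 7 crossings are needed.
The safety rule pushes this higher. Following every safe sequence of crossings, the most of the 8 that can be at the lab module as the airlock pod arrives there on crossing 7 is 7 — never all 8.
So no plan with fewer than 9 crossings exists, and this one achieves 9:
1. engineer West and reactor-core West cross → the lab module.
2. engineer West crosses ← the storage bay.
3. engineer North, engineer West, and reactor-core North cross → the lab module.
4. engineer West and reactor-core West cross ← the storage bay.
5. engineer East, engineer South, and engineer West cross → the lab module.
6. reactor-core North crosses ← the storage bay.
7. reactor-core North and reactor-core West cross → the lab module.
8. reactor-core West crosses ← the storage bay.
9. reactor-core East, reactor-core South, and reactor-core West cross → the lab module.

9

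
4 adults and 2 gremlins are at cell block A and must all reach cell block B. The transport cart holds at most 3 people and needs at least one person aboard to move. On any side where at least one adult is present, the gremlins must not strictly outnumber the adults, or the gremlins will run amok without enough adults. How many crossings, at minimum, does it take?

Counting alone: each trip to cell block B takes at most 3 across and each return brings at least 1 back, so after t trips out (and t−1 returns) at most 3t − (t−1) of the 6 are across; that first reaches 6 at t = 3, so at least 5 crossings are needed.
The plan below uses exactly 5 crossings, so it is optimal:
1. 2 gremlins → cell block B.  (cell block A: 4A 0G; cell block B: 0A 2G)
2. 1 gremlin ← cell block A.  (cell block A: 4A 1G; cell block B: 0A 1G)
3. 2 adults and 1 gremlin → cell block B.  (cell block A: 2A 0G; cell block B: 2A 2G)
4. 1 gremlin ← cell block A.  (cell block A: 2A 1G; cell block B: 2A 1G)
5. 2 adults and 1 gremlin → cell block B.  (cell block A: 0A 0G; cell block B: 4A 2G)

5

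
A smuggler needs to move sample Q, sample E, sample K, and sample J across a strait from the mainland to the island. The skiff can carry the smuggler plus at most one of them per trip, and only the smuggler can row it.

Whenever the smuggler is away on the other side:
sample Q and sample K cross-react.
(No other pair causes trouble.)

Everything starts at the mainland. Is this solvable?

Yes

1. Smuggler goes to the island with sample Q.
2. Smuggler goes back to the mainland alone.
3. Smuggler goes to the island with sample E.
4. Smuggler goes back to the mainland alone.
5. Smuggler goes to the island with sample J.
6. Smuggler goes back to the mainland alone.
7. Smuggler goes to the island with sample K.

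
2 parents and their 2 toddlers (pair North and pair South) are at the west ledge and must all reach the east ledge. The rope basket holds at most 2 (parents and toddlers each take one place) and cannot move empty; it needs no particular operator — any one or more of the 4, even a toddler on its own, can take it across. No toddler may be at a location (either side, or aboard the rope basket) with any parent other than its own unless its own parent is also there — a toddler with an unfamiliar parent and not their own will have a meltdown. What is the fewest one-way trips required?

5

Counting alone: each trip to the east ledge takes at most 2 across and each return brings at least 1 back, so after t trips out (and t−1 returns) at most 2t − (t−1) of the 4 are across; that first reaches 4 at t = 3, so at least 5 crossings are needed.
The plan below uses exactly 5 crossings, so it is optimal:
1. parent North and toddler North cross → the east ledge.
2. parent North crosses ← the west ledge.
3. parent North and parent South cross → the east ledge.
4. parent South crosses ← the west ledge.
5. parent South and toddler South cross → the east ledge.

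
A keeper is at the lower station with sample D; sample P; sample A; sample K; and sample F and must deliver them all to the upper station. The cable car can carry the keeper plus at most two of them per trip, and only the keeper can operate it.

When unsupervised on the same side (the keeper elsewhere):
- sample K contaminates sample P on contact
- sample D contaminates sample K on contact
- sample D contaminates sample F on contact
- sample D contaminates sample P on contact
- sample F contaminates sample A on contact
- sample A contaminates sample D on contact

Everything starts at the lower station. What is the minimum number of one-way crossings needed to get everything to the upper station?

impossible

Whatever the first load, the items left behind include a forbidden pair without the keeper. No opening move is safe, so no plan exists.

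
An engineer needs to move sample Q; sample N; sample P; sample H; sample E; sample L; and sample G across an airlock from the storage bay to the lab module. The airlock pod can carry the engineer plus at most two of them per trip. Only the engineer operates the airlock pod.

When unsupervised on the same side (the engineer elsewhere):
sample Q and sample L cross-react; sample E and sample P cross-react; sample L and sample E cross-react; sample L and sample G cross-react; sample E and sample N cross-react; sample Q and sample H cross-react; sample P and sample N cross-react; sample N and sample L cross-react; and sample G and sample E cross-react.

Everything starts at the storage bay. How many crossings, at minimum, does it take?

impossible

Whatever the first load, the items left behind include a forbidden pair without the engineer. No opening move is safe, so no plan exists.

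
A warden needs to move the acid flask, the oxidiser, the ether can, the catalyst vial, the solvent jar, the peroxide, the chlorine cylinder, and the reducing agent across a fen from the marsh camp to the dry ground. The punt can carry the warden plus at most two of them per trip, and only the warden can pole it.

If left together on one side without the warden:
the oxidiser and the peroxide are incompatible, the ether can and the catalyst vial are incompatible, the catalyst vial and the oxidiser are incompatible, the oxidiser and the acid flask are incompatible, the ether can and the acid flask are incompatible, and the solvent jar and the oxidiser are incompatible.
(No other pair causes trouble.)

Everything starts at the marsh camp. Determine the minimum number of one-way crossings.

9

Counting alone: the warden can take at most 2 across per trip to the dry ground, so moving all 8 needs at least 4 loaded trips out, with a return between consecutive ones — at least 7 crossings.
The safety rule pushes this higher. Following every safe sequence of crossings, the most of the 8 that can be at the dry ground as the punt arrives there on crossing 7 is 7 — never all 8.
So no plan with fewer than 9 crossings exists, and this one achieves 9:
1. Warden goes to the dry ground with the ether can and the oxidiser.  [the marsh camp: the acid flask, the catalyst vial, the chlorine cylinder, the peroxide, the reducing agent, the solvent jar | the dry ground: the ether can, the oxidiser]
2. Warden goes back to the marsh camp alone.  [the marsh camp: the acid flask, the catalyst vial, the chlorine cylinder, the peroxide, the reducing agent, the solvent jar | the dry ground: the ether can, the oxidiser]
3. Warden goes to the dry ground with the acid flask and the catalyst vial.  [the marsh camp: the chlorine cylinder, the peroxide, the reducing agent, the solvent jar | the dry ground: the acid flask, the catalyst vial, the ether can, the oxidiser]
4. Warden goes back to the marsh camp with the ether can and the oxidiser.  [the marsh camp: the chlorine cylinder, the ether can, the oxidiser, the peroxide, the reducing agent, the solvent jar | the dry ground: the acid flask, the catalyst vial]
5. Warden goes to the dry ground with the peroxide and the solvent jar.  [the marsh camp: the chlorine cylinder, the ether can, the oxidiser, the reducing agent | the dry ground: the acid flask, the catalyst vial, the peroxide, the solvent jar]
6. Warden goes back to the marsh camp alone.  [the marsh camp: the chlorine cylinder, the ether can, the oxidiser, the reducing agent | the dry ground: the acid flask, the catalyst vial, the peroxide, the solvent jar]
7. Warden goes to the dry ground with the chlorine cylinder and the reducing agent.  [the marsh camp: the ether can, the oxidiser | the dry ground: the acid flask, the catalyst vial, the chlorine cylinder, the peroxide, the reducing agent, the solvent jar]
8. Warden goes back to the marsh camp alone.  [the marsh camp: the ether can, the oxidiser | the dry ground: the acid flask, the catalyst vial, the chlorine cylinder, the peroxide, the reducing agent, the solvent jar]
9. Warden goes to the dry ground with the ether can and the oxidiser.  [the marsh camp: — | the dry ground: the acid flask, the catalyst vial, the chlorine cylinder, the ether can, the oxidiser, the peroxide, the reducing agent, the solvent jar]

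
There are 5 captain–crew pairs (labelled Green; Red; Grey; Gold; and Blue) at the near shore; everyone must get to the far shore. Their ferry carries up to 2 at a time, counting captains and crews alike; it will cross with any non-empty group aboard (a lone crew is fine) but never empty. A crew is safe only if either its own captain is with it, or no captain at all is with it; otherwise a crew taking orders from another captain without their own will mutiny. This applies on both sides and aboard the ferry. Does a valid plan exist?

Following every safe sequence of crossings from the start, the most of the 10 that can be at the far shore as the ferry arrives there on crossings 1, 3, 5, 7 is 2, 3, 4, 5 respectively; the best ever achieved is 5 of 10.
From crossing 9 on, no configuration arises that was not already reachable earlier: only 82 distinct safe configurations (who is on which side, and where the ferry is) can ever be reached, none of them has everyone across, and every continuation just revisits them. So no valid plan exists.

No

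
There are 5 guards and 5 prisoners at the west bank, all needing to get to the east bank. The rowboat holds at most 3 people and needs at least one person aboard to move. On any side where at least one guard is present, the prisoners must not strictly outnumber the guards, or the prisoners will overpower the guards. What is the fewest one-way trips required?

11

Counting alone: each trip to the east bank takes at most 3 across and each return brings at least 1 back, so after t trips out (and t−1 returns) at most 3t − (t−1) of the 10 are across; that first reaches 10 at t = 5, so at least 9 crossings are needed.
The safety rule pushes this higher. Following every safe sequence of crossings, the most of the 10 that can be at the east bank as the rowboat arrives there on crossing 9 is 9 — never all 10.
So no plan with fewer than 11 crossings exists, and this one achieves 11:
1. 2 prisoners → the east bank.  (the west bank: 5G 3P; the east bank: 0G 2P)
2. 1 prisoner ← the west bank.  (the west bank: 5G 4P; the east bank: 0G 1P)
3. 3 prisoners → the east bank.  (the west bank: 5G 1P; the east bank: 0G 4P)
4. 1 prisoner ← the west bank.  (the west bank: 5G 2P; the east bank: 0G 3P)
5. 3 guards → the east bank.  (the west bank: 2G 2P; the east bank: 3G 3P)
6. 1 guard and 1 prisoner ← the west bank.  (the west bank: 3G 3P; the east bank: 2G 2P)
7. 3 guards → the east bank.  (the west bank: 0G 3P; the east bank: 5G 2P)
8. 1 prisoner ← the west bank.  (the west bank: 0G 4P; the east bank: 5G 1P)
9. 2 prisoners → the east bank.  (the west bank: 0G 2P; the east bank: 5G 3P)
10. 1 prisoner ← the west bank.  (the west bank: 0G 3P; the east bank: 5G 2P)
11. 3 prisoners → the east bank.  (the west bank: 0G 0P; the east bank: 5G 5P)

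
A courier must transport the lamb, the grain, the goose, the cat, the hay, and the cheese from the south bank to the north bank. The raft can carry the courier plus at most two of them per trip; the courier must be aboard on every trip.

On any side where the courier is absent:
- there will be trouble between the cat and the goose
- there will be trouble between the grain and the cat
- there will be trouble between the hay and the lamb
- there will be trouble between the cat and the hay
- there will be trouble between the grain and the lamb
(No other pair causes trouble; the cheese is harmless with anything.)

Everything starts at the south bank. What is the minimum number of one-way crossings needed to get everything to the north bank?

Counting alone: the courier can take at most 2 across per trip to the north bank, so moving all 6 needs at least 3 loaded trips out, with a return between consecutive ones — at least 5 crossings.
The safety rule pushes this higher. Following every safe sequence of crossings, the most of the 6 that can be at the north bank as the raft arrives there on crossing 5 is 5 — never all 6.
So no plan with fewer than 7 crossings exists, and this one achieves 7:
1. Courier goes to the north bank with the cat and the lamb.
2. Courier goes back to the south bank alone.
3. Courier goes to the north bank with the goose and the grain.
4. Courier goes back to the south bank with the cat and the lamb.
5. Courier goes to the north bank with the cheese and the hay.
6. Courier goes back to the south bank alone.
7. Courier goes to the north bank with the cat and the lamb.

7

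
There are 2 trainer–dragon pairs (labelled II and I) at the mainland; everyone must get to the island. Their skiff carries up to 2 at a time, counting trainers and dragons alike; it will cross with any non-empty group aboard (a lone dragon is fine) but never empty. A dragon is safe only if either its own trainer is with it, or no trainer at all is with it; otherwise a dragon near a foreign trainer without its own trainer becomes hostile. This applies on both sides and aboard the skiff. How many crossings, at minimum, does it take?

Counting alone: each trip to the island takes at most 2 across and each return brings at least 1 back, so after t trips out (and t−1 returns) at most 2t − (t−1) of the 4 are across; that first reaches 4 at t = 3, so at least 5 crossings are needed.
The plan below uses exactly 5 crossings, so it is optimal:
1. dragon II and trainer II cross → the island.
2. trainer II crosses ← the mainland.
3. trainer I and trainer II cross → the island.
4. trainer I crosses ← the mainland.
5. dragon I and trainer I cross → the island.

5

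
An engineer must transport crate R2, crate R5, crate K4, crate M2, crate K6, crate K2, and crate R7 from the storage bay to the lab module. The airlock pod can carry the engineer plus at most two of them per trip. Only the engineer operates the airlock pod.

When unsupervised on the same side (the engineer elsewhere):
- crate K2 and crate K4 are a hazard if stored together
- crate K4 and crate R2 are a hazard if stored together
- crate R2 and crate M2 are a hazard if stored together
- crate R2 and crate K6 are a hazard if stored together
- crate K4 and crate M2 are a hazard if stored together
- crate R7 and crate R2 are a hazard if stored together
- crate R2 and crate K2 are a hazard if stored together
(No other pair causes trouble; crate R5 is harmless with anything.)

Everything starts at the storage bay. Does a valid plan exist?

1. Engineer goes to the lab module with crate K4 and crate R2.
2. Engineer goes back to the storage bay with crate R2.
3. Engineer goes to the lab module with crate R2 and crate R5.
4. Engineer goes back to the storage bay with crate R2.
5. Engineer goes to the lab module with crate K6 and crate R2.
6. Engineer goes back to the storage bay with crate R2.
7. Engineer goes to the lab module with crate R2 and crate R7.
8. Engineer goes back to the storage bay with crate R2.
9. Engineer goes to the lab module with crate K2 and crate M2.
10. Engineer goes back to the storage bay with crate K4.
11. Engineer goes to the lab module with crate K4 and crate R2.

Yes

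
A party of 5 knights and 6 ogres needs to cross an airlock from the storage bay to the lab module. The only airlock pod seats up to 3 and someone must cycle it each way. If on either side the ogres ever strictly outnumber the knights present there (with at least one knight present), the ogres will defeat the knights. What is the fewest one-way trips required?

The ogres already outnumber the knights at the storage bay before anyone moves, so the starting position itself is disallowed.

impossible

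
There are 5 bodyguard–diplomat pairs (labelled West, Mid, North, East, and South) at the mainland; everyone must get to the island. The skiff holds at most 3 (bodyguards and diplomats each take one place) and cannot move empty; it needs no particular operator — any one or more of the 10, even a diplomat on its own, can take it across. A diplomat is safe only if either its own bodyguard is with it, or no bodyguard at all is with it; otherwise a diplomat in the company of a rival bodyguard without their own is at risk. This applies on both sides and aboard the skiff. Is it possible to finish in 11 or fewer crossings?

Yes

Yes — this plan uses 11 crossings (≤ 11):
1. bodyguard West and diplomat West cross → the island.
2. bodyguard West crosses ← the mainland.
3. diplomat East, diplomat Mid, and diplomat North cross → the island.
4. diplomat West crosses ← the mainland.
5. bodyguard East, bodyguard Mid, and bodyguard North cross → the island.
6. bodyguard Mid and diplomat Mid cross ← the mainland.
7. bodyguard Mid, bodyguard South, and bodyguard West cross → the island.
8. diplomat North crosses ← the mainland.
9. diplomat Mid and diplomat West cross → the island.
10. diplomat West crosses ← the mainland.
11. diplomat North, diplomat South, and diplomat West cross → the island.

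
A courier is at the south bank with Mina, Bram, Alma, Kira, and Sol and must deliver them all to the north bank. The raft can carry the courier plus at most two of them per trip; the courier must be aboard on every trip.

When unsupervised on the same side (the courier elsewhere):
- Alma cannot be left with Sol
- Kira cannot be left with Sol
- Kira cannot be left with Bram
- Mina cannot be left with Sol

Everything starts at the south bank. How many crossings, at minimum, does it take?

Counting alone: the courier can take at most 2 across per trip to the north bank, so moving all 5 needs at least 3 loaded trips out, with a return between consecutive ones — at least 5 crossings.
The plan below uses exactly 5 crossings, so it is optimal:
1. Courier goes to the north bank with Bram and Sol.  [the south bank: Alma, Kira, Mina | the north bank: Bram, Sol]
2. Courier goes back to the south bank alone.  [the south bank: Alma, Kira, Mina | the north bank: Bram, Sol]
3. Courier goes to the north bank with Alma and Mina.  [the south bank: Kira | the north bank: Alma, Bram, Mina, Sol]
4. Courier goes back to the south bank with Sol.  [the south bank: Kira, Sol | the north bank: Alma, Bram, Mina]
5. Courier goes to the north bank with Kira and Sol.  [the south bank: — | the north bank: Alma, Bram, Kira, Mina, Sol]

5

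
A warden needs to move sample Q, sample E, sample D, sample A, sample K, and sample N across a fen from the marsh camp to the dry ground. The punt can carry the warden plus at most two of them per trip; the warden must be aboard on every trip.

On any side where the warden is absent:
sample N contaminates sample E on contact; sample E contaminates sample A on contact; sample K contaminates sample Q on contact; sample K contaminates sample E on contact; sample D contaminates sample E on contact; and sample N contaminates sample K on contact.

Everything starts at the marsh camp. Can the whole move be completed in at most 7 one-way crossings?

Counting alone: the warden can take at most 2 across per trip to the dry ground, so moving all 6 needs at least 3 loaded trips out, with a return between consecutive ones — at least 5 crossings.
The safety rule pushes this higher. Following every safe sequence of crossings, the most of the 6 that can be at the dry ground as the punt arrives there on crossings 5, 7 is 4, 5 respectively — never all 6.
So the move cannot be finished within 7 crossings. (The shortest complete plan takes 9:)
1. Warden goes to the dry ground with sample E and sample K.
2. Warden goes back to the marsh camp with sample E.
3. Warden goes to the dry ground with sample E and sample Q.
4. Warden goes back to the marsh camp with sample K.
5. Warden goes to the dry ground with sample D and sample N.
6. Warden goes back to the marsh camp with sample E.
7. Warden goes to the dry ground with sample A and sample E.
8. Warden goes back to the marsh camp with sample E.
9. Warden goes to the dry ground with sample E and sample K.

No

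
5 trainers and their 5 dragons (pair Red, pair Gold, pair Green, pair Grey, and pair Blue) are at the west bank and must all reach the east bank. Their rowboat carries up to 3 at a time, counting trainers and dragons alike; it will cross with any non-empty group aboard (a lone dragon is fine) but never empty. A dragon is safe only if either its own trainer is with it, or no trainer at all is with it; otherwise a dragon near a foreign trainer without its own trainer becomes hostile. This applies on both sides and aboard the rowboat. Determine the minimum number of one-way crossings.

Counting alone: each trip to the east bank takes at most 3 across and each return brings at least 1 back, so after t trips out (and t−1 returns) at most 3t − (t−1) of the 10 are across; that first reaches 10 at t = 5, so at least 9 crossings are needed.
The safety rule pushes this higher. Following every safe sequence of crossings, the most of the 10 that can be at the east bank as the rowboat arrives there on crossing 9 is 9 — never all 10.
So no plan with fewer than 11 crossings exists, and this one achieves 11:
1. dragon Red and trainer Red cross → the east bank.
2. trainer Red crosses ← the west bank.
3. dragon Gold, dragon Green, and dragon Grey cross → the east bank.
4. dragon Red crosses ← the west bank.
5. trainer Gold, trainer Green, and trainer Grey cross → the east bank.
6. dragon Gold and trainer Gold cross ← the west bank.
7. trainer Blue, trainer Gold, and trainer Red cross → the east bank.
8. dragon Green crosses ← the west bank.
9. dragon Gold and dragon Red cross → the east bank.
10. dragon Red crosses ← the west bank.
11. dragon Blue, dragon Green, and dragon Red cross → the east bank.

11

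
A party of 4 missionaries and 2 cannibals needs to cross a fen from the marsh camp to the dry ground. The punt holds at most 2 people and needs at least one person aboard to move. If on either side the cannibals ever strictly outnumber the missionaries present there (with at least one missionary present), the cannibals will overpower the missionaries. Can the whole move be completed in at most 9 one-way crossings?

Yes — this plan uses 9 crossings (≤ 9):
1. 2 cannibals → the dry ground.  (the marsh camp: 4M 0C; the dry ground: 0M 2C)
2. 1 cannibal ← the marsh camp.  (the marsh camp: 4M 1C; the dry ground: 0M 1C)
3. 2 missionaries → the dry ground.  (the marsh camp: 2M 1C; the dry ground: 2M 1C)
4. 1 cannibal ← the marsh camp.  (the marsh camp: 2M 2C; the dry ground: 2M 0C)
5. 2 cannibals → the dry ground.  (the marsh camp: 2M 0C; the dry ground: 2M 2C)
6. 1 cannibal ← the marsh camp.  (the marsh camp: 2M 1C; the dry ground: 2M 1C)
7. 1 missionary and 1 cannibal → the dry ground.  (the marsh camp: 1M 0C; the dry ground: 3M 2C)
8. 1 cannibal ← the marsh camp.  (the marsh camp: 1M 1C; the dry ground: 3M 1C)
9. 1 missionary and 1 cannibal → the dry ground.  (the marsh camp: 0M 0C; the dry ground: 4M 2C)

Yes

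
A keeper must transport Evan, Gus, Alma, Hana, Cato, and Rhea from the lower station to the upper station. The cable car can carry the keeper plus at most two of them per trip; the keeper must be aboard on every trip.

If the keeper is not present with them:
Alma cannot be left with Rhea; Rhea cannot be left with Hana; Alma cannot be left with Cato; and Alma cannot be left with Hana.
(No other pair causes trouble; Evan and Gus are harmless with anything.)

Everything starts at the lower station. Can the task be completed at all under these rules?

1. Keeper goes to the upper station with Alma and Hana.
2. Keeper goes back to the lower station with Alma.
3. Keeper goes to the upper station with Alma and Evan.
4. Keeper goes back to the lower station with Alma.
5. Keeper goes to the upper station with Alma and Gus.
6. Keeper goes back to the lower station with Alma.
7. Keeper goes to the upper station with Alma and Cato.
8. Keeper goes back to the lower station with Alma.
9. Keeper goes to the upper station with Alma and Rhea.

Yes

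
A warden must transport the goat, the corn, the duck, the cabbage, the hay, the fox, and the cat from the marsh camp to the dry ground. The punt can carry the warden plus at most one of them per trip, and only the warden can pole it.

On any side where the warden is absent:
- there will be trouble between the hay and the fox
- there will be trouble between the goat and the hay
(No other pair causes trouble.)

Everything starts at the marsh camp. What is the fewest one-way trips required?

15

Counting alone: the warden can take at most 1 across per trip to the dry ground, so moving all 7 needs at least 7 loaded trips out, with a return between consecutive ones — at least 13 crossings.
The safety rule pushes this higher. Following every safe sequence of crossings, the most of the 7 that can be at the dry ground as the punt arrives there on crossing 13 is 6 — never all 7.
So no plan with fewer than 15 crossings exists, and this one achieves 15:
1. Warden goes to the dry ground with the hay.  [the marsh camp: the cabbage, the cat, the corn, the duck, the fox, the goat | the dry ground: the hay]
2. Warden goes back to the marsh camp alone.  [the marsh camp: the cabbage, the cat, the corn, the duck, the fox, the goat | the dry ground: the hay]
3. Warden goes to the dry ground with the goat.  [the marsh camp: the cabbage, the cat, the corn, the duck, the fox | the dry ground: the goat, the hay]
4. Warden goes back to the marsh camp with the hay.  [the marsh camp: the cabbage, the cat, the corn, the duck, the fox, the hay | the dry ground: the goat]
5. Warden goes to the dry ground with the fox.  [the marsh camp: the cabbage, the cat, the corn, the duck, the hay | the dry ground: the fox, the goat]
6. Warden goes back to the marsh camp alone.  [the marsh camp: the cabbage, the cat, the corn, the duck, the hay | the dry ground: the fox, the goat]
7. Warden goes to the dry ground with the corn.  [the marsh camp: the cabbage, the cat, the duck, the hay | the dry ground: the corn, the fox, the goat]
8. Warden goes back to the marsh camp alone.  [the marsh camp: the cabbage, the cat, the duck, the hay | the dry ground: the corn, the fox, the goat]
9. Warden goes to the dry ground with the duck.  [the marsh camp: the cabbage, the cat, the hay | the dry ground: the corn, the duck, the fox, the goat]
10. Warden goes back to the marsh camp alone.  [the marsh camp: the cabbage, the cat, the hay | the dry ground: the corn, the duck, the fox, the goat]
11. Warden goes to the dry ground with the cabbage.  [the marsh camp: the cat, the hay | the dry ground: the cabbage, the corn, the duck, the fox, the goat]
12. Warden goes back to the marsh camp alone.  [the marsh camp: the cat, the hay | the dry ground: the cabbage, the corn, the duck, the fox, the goat]
13. Warden goes to the dry ground with the cat.  [the marsh camp: the hay | the dry ground: the cabbage, the cat, the corn, the duck, the fox, the goat]
14. Warden goes back to the marsh camp alone.  [the marsh camp: the hay | the dry ground: the cabbage, the cat, the corn, the duck, the fox, the goat]
15. Warden goes to the dry ground with the hay.  [the marsh camp: — | the dry ground: the cabbage, the cat, the corn, the duck, the fox, the goat, the hay]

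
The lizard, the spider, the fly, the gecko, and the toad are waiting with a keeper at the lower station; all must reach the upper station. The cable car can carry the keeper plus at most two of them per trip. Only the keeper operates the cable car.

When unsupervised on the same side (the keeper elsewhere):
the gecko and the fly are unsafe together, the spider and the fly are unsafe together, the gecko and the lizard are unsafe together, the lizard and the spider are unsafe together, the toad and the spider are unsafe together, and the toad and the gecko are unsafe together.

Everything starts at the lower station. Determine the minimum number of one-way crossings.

7

Counting alone: the keeper can take at most 2 across per trip to the upper station, so moving all 5 needs at least 3 loaded trips out, with a return between consecutive ones — at least 5 crossings.
The safety rule pushes this higher. Following every safe sequence of crossings, the most of the 5 that can be at the upper station as the cable car arrives there on crossing 5 is 4 — never all 5.
So no plan with fewer than 7 crossings exists, and this one achieves 7:
1. Keeper goes to the upper station with the gecko and the spider.  [the lower station: the fly, the lizard, the toad | the upper station: the gecko, the spider]
2. Keeper goes back to the lower station alone.  [the lower station: the fly, the lizard, the toad | the upper station: the gecko, the spider]
3. Keeper goes to the upper station with the lizard.  [the lower station: the fly, the toad | the upper station: the gecko, the lizard, the spider]
4. Keeper goes back to the lower station with the gecko and the spider.  [the lower station: the fly, the gecko, the spider, the toad | the upper station: the lizard]
5. Keeper goes to the upper station with the fly and the toad.  [the lower station: the gecko, the spider | the upper station: the fly, the lizard, the toad]
6. Keeper goes back to the lower station alone.  [the lower station: the gecko, the spider | the upper station: the fly, the lizard, the toad]
7. Keeper goes to the upper station with the gecko and the spider.  [the lower station: — | the upper station: the fly, the gecko, the lizard, the spider, the toad]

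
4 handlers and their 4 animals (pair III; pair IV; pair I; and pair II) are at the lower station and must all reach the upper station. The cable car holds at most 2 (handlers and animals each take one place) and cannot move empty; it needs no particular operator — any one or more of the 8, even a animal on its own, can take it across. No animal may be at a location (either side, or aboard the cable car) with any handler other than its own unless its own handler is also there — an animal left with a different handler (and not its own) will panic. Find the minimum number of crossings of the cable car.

impossible

Following every safe sequence of crossings from the start, the most of the 8 that can be at the upper station as the cable car arrives there on crossings 1, 3, 5 is 2, 3, 4 respectively; the best ever achieved is 4 of 8.
From crossing 7 on, no configuration arises that was not already reachable earlier: only 44 distinct safe configurations (who is on which side, and where the cable car is) can ever be reached, none of them has everyone across, and every continuation just revisits them. So no valid plan exists.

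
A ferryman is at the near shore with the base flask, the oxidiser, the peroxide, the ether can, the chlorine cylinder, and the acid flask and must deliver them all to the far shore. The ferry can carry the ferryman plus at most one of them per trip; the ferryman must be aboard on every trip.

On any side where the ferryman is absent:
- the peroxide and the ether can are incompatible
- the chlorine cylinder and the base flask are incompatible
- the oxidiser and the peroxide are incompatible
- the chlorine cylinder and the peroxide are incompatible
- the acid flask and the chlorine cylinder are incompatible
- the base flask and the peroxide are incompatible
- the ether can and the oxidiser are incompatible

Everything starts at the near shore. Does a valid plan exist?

No

Whatever the first load, the items left behind include a forbidden pair without the ferryman. No opening move is safe, so no plan exists.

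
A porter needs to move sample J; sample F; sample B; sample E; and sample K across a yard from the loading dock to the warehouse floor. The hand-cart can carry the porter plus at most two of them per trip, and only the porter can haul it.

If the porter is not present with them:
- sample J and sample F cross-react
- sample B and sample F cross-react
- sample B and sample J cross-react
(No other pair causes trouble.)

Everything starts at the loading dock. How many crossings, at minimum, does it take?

7

Counting alone: the porter can take at most 2 across per trip to the warehouse floor, so moving all 5 needs at least 3 loaded trips out, with a return between consecutive ones — at least 5 crossings.
The safety rule pushes this higher. Following every safe sequence of crossings, the most of the 5 that can be at the warehouse floor as the hand-cart arrives there on crossing 5 is 4 — never all 5.
So no plan with fewer than 7 crossings exists, and this one achieves 7:
1. Porter goes to the warehouse floor with sample F and sample J.  [the loading dock: sample B, sample E, sample K | the warehouse floor: sample F, sample J]
2. Porter goes back to the loading dock with sample J.  [the loading dock: sample B, sample E, sample J, sample K | the warehouse floor: sample F]
3. Porter goes to the warehouse floor with sample E and sample J.  [the loading dock: sample B, sample K | the warehouse floor: sample E, sample F, sample J]
4. Porter goes back to the loading dock with sample J.  [the loading dock: sample B, sample J, sample K | the warehouse floor: sample E, sample F]
5. Porter goes to the warehouse floor with sample J and sample K.  [the loading dock: sample B | the warehouse floor: sample E, sample F, sample J, sample K]
6. Porter goes back to the loading dock with sample J.  [the loading dock: sample B, sample J | the warehouse floor: sample E, sample F, sample K]
7. Porter goes to the warehouse floor with sample B and sample J.  [the loading dock: — | the warehouse floor: sample B, sample E, sample F, sample J, sample K]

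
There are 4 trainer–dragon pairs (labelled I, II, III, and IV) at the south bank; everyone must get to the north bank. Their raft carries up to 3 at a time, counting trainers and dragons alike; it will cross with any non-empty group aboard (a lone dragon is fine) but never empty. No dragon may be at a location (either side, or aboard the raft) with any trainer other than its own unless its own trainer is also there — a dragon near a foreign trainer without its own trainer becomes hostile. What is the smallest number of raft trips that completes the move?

Counting alone: each trip to the north bank takes at most 3 across and each return brings at least 1 back, so after t trips out (and t−1 returns) at most 3t − (t−1) of the 8 are across; that first reaches 8 at t = 4, so at least 7 crossings are needed.
The safety rule pushes this higher. Following every safe sequence of crossings, the most of the 8 that can be at the north bank as the raft arrives there on crossing 7 is 7 — never all 8.
So no plan with fewer than 9 crossings exists, and this one achieves 9:
1. dragon I and trainer I cross → the north bank.
2. trainer I crosses ← the south bank.
3. dragon II, trainer I, and trainer II cross → the north bank.
4. dragon I and trainer I cross ← the south bank.
5. trainer I, trainer III, and trainer IV cross → the north bank.
6. dragon II crosses ← the south bank.
7. dragon I and dragon II cross → the north bank.
8. dragon I crosses ← the south bank.
9. dragon I, dragon III, and dragon IV cross → the north bank.

9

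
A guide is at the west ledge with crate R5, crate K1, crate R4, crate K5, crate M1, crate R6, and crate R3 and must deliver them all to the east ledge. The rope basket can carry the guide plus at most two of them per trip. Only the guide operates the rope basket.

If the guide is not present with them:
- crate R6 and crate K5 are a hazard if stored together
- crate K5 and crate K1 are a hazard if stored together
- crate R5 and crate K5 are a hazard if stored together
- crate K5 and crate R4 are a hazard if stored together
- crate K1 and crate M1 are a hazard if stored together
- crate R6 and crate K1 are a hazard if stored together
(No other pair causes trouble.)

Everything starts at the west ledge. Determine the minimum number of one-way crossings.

Counting alone: the guide can take at most 2 across per trip to the east ledge, so moving all 7 needs at least 4 loaded trips out, with a return between consecutive ones — at least 7 crossings.
The safety rule pushes this higher. Following every safe sequence of crossings, the most of the 7 that can be at the east ledge as the rope basket arrives there on crossings 7, 9 is 5, 6 respectively — never all 7.
So no plan with fewer than 11 crossings exists, and this one achieves 11:
1. Guide goes to the east ledge with crate K1 and crate K5.  [the west ledge: crate M1, crate R3, crate R4, crate R5, crate R6 | the east ledge: crate K1, crate K5]
2. Guide goes back to the west ledge with crate K1.  [the west ledge: crate K1, crate M1, crate R3, crate R4, crate R5, crate R6 | the east ledge: crate K5]
3. Guide goes to the east ledge with crate K1 and crate R5.  [the west ledge: crate M1, crate R3, crate R4, crate R6 | the east ledge: crate K1, crate K5, crate R5]
4. Guide goes back to the west ledge with crate K5.  [the west ledge: crate K5, crate M1, crate R3, crate R4, crate R6 | the east ledge: crate K1, crate R5]
5. Guide goes to the east ledge with crate K5 and crate R4.  [the west ledge: crate M1, crate R3, crate R6 | the east ledge: crate K1, crate K5, crate R4, crate R5]
6. Guide goes back to the west ledge with crate K5.  [the west ledge: crate K5, crate M1, crate R3, crate R6 | the east ledge: crate K1, crate R4, crate R5]
7. Guide goes to the east ledge with crate K5 and crate R3.  [the west ledge: crate M1, crate R6 | the east ledge: crate K1, crate K5, crate R3, crate R4, crate R5]
8. Guide goes back to the west ledge with crate K5.  [the west ledge: crate K5, crate M1, crate R6 | the east ledge: crate K1, crate R3, crate R4, crate R5]
9. Guide goes to the east ledge with crate M1 and crate R6.  [the west ledge: crate K5 | the east ledge: crate K1, crate M1, crate R3, crate R4, crate R5, crate R6]
10. Guide goes back to the west ledge with crate K1.  [the west ledge: crate K1, crate K5 | the east ledge: crate M1, crate R3, crate R4, crate R5, crate R6]
11. Guide goes to the east ledge with crate K1 and crate K5.  [the west ledge: — | the east ledge: crate K1, crate K5, crate M1, crate R3, crate R4, crate R5, crate R6]

11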